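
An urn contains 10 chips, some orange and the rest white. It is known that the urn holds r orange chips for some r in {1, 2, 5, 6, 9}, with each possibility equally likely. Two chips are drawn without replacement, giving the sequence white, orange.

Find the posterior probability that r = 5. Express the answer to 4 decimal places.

0.3012

Compute the likelihood of the observed sequence for each case: P(data | r = 1) = (9/10)(1/9) = 1/10; P(data | r = 2) = (8/10)(2/9) = 8/45; P(data | r = 5) = (5/10)(5/9) = 5/18; P(data | r = 6) = (4/10)(6/9) = 4/15; P(data | r = 9) = (1/10)(9/9) = 1/10.
The prior-weighted likelihoods are 1/5 · 1/10 = 1/50, 1/5 · 8/45 = 8/225, 1/5 · 5/18 = 1/18, 1/5 · 4/15 = 4/75, 1/5 · 1/10 = 1/50; with total 83/450.
Hence P(r = 5 | data) = (1/18) / (83/450) = 25/83.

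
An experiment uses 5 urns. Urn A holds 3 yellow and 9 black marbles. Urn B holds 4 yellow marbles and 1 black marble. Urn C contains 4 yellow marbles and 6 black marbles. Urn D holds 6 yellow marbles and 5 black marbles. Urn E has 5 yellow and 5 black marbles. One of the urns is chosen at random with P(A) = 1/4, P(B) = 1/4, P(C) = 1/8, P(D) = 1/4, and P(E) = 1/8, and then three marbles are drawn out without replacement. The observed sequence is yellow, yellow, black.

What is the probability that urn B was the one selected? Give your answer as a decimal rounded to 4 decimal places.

0.3907

For each hypothesis, P(data | H) works out to: P(data | urn A) = (3/12)(2/11)(9/10) = 0.040909; P(data | urn B) = (4/5)(3/4)(1/3) = 0.2; P(data | urn C) = (4/10)(3/9)(6/8) = 0.1; P(data | urn D) = (6/11)(5/10)(5/9) = 0.15152; P(data | urn E) = (5/10)(4/9)(5/8) = 0.13889.
Multiplying each by its prior: 1/4 · 0.040909 = 0.010227, 1/4 · 0.2 = 0.05, 1/8 · 0.1 = 0.0125, 1/4 · 0.15152 = 0.037879, 1/8 · 0.13889 = 0.017361; with total 0.12797.
Therefore the posterior P(urn B | data) = (0.05) / (0.12797) = 0.39073.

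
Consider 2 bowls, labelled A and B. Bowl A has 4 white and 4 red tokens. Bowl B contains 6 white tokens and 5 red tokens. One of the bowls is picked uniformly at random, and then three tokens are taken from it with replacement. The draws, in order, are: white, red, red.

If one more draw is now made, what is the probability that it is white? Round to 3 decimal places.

0.522

Compute the likelihood of the observed sequence for each case: P(data | bowl A) = (4/8)(4/8)(4/8) = 0.125; P(data | bowl B) = (6/11)(5/11)(5/11) = 0.1127.
Weighting by the prior gives 1/2 · 0.125 = 0.0625, 1/2 · 0.1127 = 0.056349; summing to 0.11885.
The posterior is then P(bowl A | data) = 0.52588, P(bowl B | data) = 0.47412.
So P(white next | data) = Σ P(white next | H) P(H | data) = (1/2)(0.52588) + (6/11)(0.47412) = 0.52155.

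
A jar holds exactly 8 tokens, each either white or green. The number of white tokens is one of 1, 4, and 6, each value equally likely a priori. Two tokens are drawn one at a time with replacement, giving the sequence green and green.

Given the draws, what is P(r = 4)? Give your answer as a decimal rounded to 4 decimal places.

0.2319

For each hypothesis, P(data | H) works out to: P(data | r = 1) = (7/8)(7/8) = 49/64; P(data | r = 4) = (4/8)(4/8) = 1/4; P(data | r = 6) = (2/8)(2/8) = 1/16.
Weighting by the prior gives 1/3 · 49/64 = 49/192, 1/3 · 1/4 = 1/12, 1/3 · 1/16 = 1/48; with total 23/64.
So P(r = 4 | data) = (1/12) / (23/64) = 16/69.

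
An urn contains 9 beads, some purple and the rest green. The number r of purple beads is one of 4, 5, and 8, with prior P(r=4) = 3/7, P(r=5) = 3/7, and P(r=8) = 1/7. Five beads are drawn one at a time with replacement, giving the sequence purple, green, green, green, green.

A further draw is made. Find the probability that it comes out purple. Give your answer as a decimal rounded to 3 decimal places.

0.482

Compute the likelihood of the observed sequence for each case: P(data | r = 4) = (4/9)(5/9)(5/9)(5/9)(5/9) = 0.042338; P(data | r = 5) = (5/9)(4/9)(4/9)(4/9)(4/9) = 0.021677; P(data | r = 8) = (8/9)(1/9)(1/9)(1/9)(1/9) = 0.00013548.
Weighting by the prior gives 3/7 · 0.042338 = 0.018145, 3/7 · 0.021677 = 0.0092901, 1/7 · 0.00013548 = 1.9354e-05; these sum to 0.027454.
Normalising, the posterior is P(r = 4 | data) = 0.66091, P(r = 5 | data) = 0.33839, P(r = 8 | data) = 0.00070497.
The predictive probability is P(purple next | data) = (4/9)(0.66091) + (5/9)(0.33839) + (8/9)(0.00070497) = 0.48236.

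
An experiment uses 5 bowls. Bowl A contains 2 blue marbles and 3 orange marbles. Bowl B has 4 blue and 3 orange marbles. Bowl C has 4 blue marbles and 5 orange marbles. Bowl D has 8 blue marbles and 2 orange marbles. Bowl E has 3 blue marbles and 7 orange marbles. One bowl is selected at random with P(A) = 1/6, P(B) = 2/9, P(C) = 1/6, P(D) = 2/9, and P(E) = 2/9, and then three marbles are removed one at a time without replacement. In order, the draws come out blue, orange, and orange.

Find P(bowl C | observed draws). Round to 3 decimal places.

0.205

For each hypothesis, P(data | H) works out to: P(data | bowl A) = (2/5)(3/4)(2/3) = 0.2; P(data | bowl B) = (4/7)(3/6)(2/5) = 0.11429; P(data | bowl C) = (4/9)(5/8)(4/7) = 0.15873; P(data | bowl D) = (8/10)(2/9)(1/8) = 0.022222; P(data | bowl E) = (3/10)(7/9)(6/8) = 0.175.
Multiplying each by its prior: 1/6 · 0.2 = 0.033333, 2/9 · 0.11429 = 0.025397, 1/6 · 0.15873 = 0.026455, 2/9 · 0.022222 = 0.0049383, 2/9 · 0.175 = 0.038889; summing to 0.12901.
So P(bowl C | data) = (0.026455) / (0.12901) = 0.20506.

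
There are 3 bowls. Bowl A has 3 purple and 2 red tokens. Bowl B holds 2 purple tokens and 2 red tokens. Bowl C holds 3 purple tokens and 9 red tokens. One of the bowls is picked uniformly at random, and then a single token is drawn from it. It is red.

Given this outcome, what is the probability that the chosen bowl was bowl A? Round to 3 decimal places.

For each hypothesis, P(data | H) works out to: P(data | bowl A) = (2/5) = 2/5; P(data | bowl B) = (2/4) = 1/2; P(data | bowl C) = (9/12) = 3/4.
Multiplying each by its prior: 1/3 · 2/5 = 2/15, 1/3 · 1/2 = 1/6, 1/3 · 3/4 = 1/4; these sum to 11/20.
Hence P(bowl A | data) = (2/15) / (11/20) = 8/33.

0.242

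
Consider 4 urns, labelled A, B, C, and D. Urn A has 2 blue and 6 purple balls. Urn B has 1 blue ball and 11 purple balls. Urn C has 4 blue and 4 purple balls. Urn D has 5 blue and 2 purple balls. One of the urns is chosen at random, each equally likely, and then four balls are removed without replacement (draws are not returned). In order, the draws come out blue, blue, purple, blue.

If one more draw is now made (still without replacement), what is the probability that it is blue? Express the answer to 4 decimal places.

Compute the likelihood of the observed sequence for each case: P(data | urn A) = (2/8)(1/7)(6/6)(0/5) = 0; P(data | urn B) = (1/12)(0/11) = 0; P(data | urn C) = (4/8)(3/7)(4/6)(2/5) = 2/35; P(data | urn D) = (5/7)(4/6)(2/5)(3/4) = 1/7.
Weighting by the prior gives 1/4 · 0 = 0, 1/4 · 0 = 0, 1/4 · 2/35 = 1/70, 1/4 · 1/7 = 1/28; summing to 1/20.
Dividing through by the total gives posterior P(urn A | data) = 0, P(urn B | data) = 0, P(urn C | data) = 2/7, P(urn D | data) = 5/7.
The predictive probability is P(blue next | data) = (1/4)(2/7) + (2/3)(5/7) = 23/42.

0.5476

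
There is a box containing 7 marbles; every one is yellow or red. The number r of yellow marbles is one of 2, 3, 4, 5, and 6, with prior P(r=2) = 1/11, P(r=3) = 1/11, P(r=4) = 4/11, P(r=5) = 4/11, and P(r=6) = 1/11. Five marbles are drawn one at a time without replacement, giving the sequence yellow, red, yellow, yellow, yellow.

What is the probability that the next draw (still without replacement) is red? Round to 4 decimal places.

The likelihood of the observed sequence under each hypothesis: P(data | r = 2) = (2/7)(5/6)(1/5)(0/4) = 0; P(data | r = 3) = (3/7)(4/6)(2/5)(1/4)(0/3) = 0; P(data | r = 4) = (4/7)(3/6)(3/5)(2/4)(1/3) = 0.028571; P(data | r = 5) = (5/7)(2/6)(4/5)(3/4)(2/3) = 0.095238; P(data | r = 6) = (6/7)(1/6)(5/5)(4/4)(3/3) = 0.14286.
Multiplying each by its prior: 1/11 · 0 = 0, 1/11 · 0 = 0, 4/11 · 0.028571 = 0.01039, 4/11 · 0.095238 = 0.034632, 1/11 · 0.14286 = 0.012987; summing to 0.058009.
Dividing through by the total gives posterior P(r = 2 | data) = 0, P(r = 3 | data) = 0, P(r = 4 | data) = 0.1791, P(r = 5 | data) = 0.59701, P(r = 6 | data) = 0.22388.
Averaging over the posterior, P(red next | data) = (1)(0.1791) + (1/2)(0.59701) + (0)(0.22388) = 0.47761.

0.4776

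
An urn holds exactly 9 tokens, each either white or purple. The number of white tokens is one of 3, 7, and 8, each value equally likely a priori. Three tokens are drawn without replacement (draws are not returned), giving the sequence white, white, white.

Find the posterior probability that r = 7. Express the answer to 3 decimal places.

For each hypothesis, P(data | H) works out to: P(data | r = 3) = (3/9)(2/8)(1/7) = 1/84; P(data | r = 7) = (7/9)(6/8)(5/7) = 5/12; P(data | r = 8) = (8/9)(7/8)(6/7) = 2/3.
Weighting by the prior gives 1/3 · 1/84 = 1/252, 1/3 · 5/12 = 5/36, 1/3 · 2/3 = 2/9; these sum to 23/63.
By Bayes' rule, P(r = 7 | data) = (5/36) / (23/63) = 35/92.

0.380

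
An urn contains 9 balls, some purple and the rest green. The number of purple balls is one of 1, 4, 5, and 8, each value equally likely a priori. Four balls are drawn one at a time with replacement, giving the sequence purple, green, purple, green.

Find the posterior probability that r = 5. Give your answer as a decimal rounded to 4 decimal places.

Under each hypothesis, the probability of the observed sequence is: P(data | r = 1) = (1/9)(8/9)(1/9)(8/9) = 0.0097546; P(data | r = 4) = (4/9)(5/9)(4/9)(5/9) = 0.060966; P(data | r = 5) = (5/9)(4/9)(5/9)(4/9) = 0.060966; P(data | r = 8) = (8/9)(1/9)(8/9)(1/9) = 0.0097546.
The prior-weighted likelihoods are 1/4 · 0.0097546 = 0.0024387, 1/4 · 0.060966 = 0.015242, 1/4 · 0.060966 = 0.015242, 1/4 · 0.0097546 = 0.0024387; summing to 0.03536.
So P(r = 5 | data) = (0.015242) / (0.03536) = 0.43103.

0.4310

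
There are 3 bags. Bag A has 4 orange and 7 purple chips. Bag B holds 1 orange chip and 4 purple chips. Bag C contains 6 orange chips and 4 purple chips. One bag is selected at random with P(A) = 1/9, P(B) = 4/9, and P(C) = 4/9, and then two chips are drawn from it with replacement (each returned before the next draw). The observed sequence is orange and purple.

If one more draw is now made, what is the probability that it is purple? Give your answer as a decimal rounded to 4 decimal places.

0.5696

Compute the likelihood of the observed sequence for each case: P(data | bag A) = (4/11)(7/11) = 0.2314; P(data | bag B) = (1/5)(4/5) = 0.16; P(data | bag C) = (6/10)(4/10) = 0.24.
Weighting by the prior gives 1/9 · 0.2314 = 0.025712, 4/9 · 0.16 = 0.071111, 4/9 · 0.24 = 0.10667; with total 0.20349.
Dividing through by the total gives posterior P(bag A | data) = 0.12635, P(bag B | data) = 0.34946, P(bag C | data) = 0.52419.
Averaging over the posterior, P(purple next | data) = (7/11)(0.12635) + (4/5)(0.34946) + (2/5)(0.52419) = 0.56965.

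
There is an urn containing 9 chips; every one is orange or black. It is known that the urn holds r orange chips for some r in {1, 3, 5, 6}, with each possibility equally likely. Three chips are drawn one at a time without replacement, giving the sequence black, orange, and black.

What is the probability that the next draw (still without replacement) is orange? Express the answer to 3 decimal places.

The likelihood of the observed sequence under each hypothesis: P(data | r = 1) = (8/9)(1/8)(7/7) = 0.11111; P(data | r = 3) = (6/9)(3/8)(5/7) = 0.17857; P(data | r = 5) = (4/9)(5/8)(3/7) = 0.11905; P(data | r = 6) = (3/9)(6/8)(2/7) = 0.071429.
Multiplying each by its prior: 1/4 · 0.11111 = 0.027778, 1/4 · 0.17857 = 0.044643, 1/4 · 0.11905 = 0.029762, 1/4 · 0.071429 = 0.017857; summing to 0.12004.
The posterior is then P(r = 1 | data) = 0.2314, P(r = 3 | data) = 0.3719, P(r = 5 | data) = 0.24793, P(r = 6 | data) = 0.14876.
Averaging over the posterior, P(orange next | data) = (0)(0.2314) + (1/3)(0.3719) + (2/3)(0.24793) + (5/6)(0.14876) = 0.41322.

0.413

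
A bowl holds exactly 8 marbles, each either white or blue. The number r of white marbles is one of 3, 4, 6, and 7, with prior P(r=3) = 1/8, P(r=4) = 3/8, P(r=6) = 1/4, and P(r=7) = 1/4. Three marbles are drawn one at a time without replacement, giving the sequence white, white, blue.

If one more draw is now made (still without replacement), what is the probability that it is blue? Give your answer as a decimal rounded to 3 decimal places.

Under each hypothesis, the probability of the observed sequence is: P(data | r = 3) = (3/8)(2/7)(5/6) = 5/56; P(data | r = 4) = (4/8)(3/7)(4/6) = 1/7; P(data | r = 6) = (6/8)(5/7)(2/6) = 5/28; P(data | r = 7) = (7/8)(6/7)(1/6) = 1/8.
Weighting by the prior gives 1/8 · 5/56 = 5/448, 3/8 · 1/7 = 3/56, 1/4 · 5/28 = 5/112, 1/4 · 1/8 = 1/32; with total 9/64.
Normalising, the posterior is P(r = 3 | data) = 5/63, P(r = 4 | data) = 8/21, P(r = 6 | data) = 20/63, P(r = 7 | data) = 2/9.
Averaging over the posterior, P(blue next | data) = (4/5)(5/63) + (3/5)(8/21) + (1/5)(20/63) + (0)(2/9) = 16/45.

0.356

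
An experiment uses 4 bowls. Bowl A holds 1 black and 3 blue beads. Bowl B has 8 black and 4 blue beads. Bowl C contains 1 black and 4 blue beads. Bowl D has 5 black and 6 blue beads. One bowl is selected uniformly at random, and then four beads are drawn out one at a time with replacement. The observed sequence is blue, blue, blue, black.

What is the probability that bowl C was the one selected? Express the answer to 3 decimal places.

0.334

Under each hypothesis, the probability of the observed sequence is: P(data | bowl A) = (3/4)(3/4)(3/4)(1/4) = 0.10547; P(data | bowl B) = (4/12)(4/12)(4/12)(8/12) = 0.024691; P(data | bowl C) = (4/5)(4/5)(4/5)(1/5) = 0.1024; P(data | bowl D) = (6/11)(6/11)(6/11)(5/11) = 0.073765.
Multiplying each by its prior: 1/4 · 0.10547 = 0.026367, 1/4 · 0.024691 = 0.0061728, 1/4 · 0.1024 = 0.0256, 1/4 · 0.073765 = 0.018441; with total 0.076581.
By Bayes' rule, P(bowl C | data) = (0.0256) / (0.076581) = 0.33428.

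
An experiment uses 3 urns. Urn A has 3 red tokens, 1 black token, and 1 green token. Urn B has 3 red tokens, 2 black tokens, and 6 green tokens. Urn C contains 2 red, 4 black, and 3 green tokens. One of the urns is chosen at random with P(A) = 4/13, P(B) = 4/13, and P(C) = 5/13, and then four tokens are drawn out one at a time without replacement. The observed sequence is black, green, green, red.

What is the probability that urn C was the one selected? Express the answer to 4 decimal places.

0.4661

Under each hypothesis, the probability of the observed sequence is: P(data | urn A) = (1/5)(1/4)(0/3) = 0; P(data | urn B) = (2/11)(6/10)(5/9)(3/8) = 0.022727; P(data | urn C) = (4/9)(3/8)(2/7)(2/6) = 0.015873.
Multiplying each by its prior: 4/13 · 0 = 0, 4/13 · 0.022727 = 0.006993, 5/13 · 0.015873 = 0.006105; summing to 0.013098.
So P(urn C | data) = (0.006105) / (0.013098) = 0.4661.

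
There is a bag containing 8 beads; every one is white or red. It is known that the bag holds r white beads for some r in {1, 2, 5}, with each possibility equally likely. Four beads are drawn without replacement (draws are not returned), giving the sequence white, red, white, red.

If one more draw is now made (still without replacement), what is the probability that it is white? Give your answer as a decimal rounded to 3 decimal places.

Compute the likelihood of the observed sequence for each case: P(data | r = 1) = (1/8)(7/7)(0/6) = 0; P(data | r = 2) = (2/8)(6/7)(1/6)(5/5) = 1/28; P(data | r = 5) = (5/8)(3/7)(4/6)(2/5) = 1/14.
The prior-weighted likelihoods are 1/3 · 0 = 0, 1/3 · 1/28 = 1/84, 1/3 · 1/14 = 1/42; with total 1/28.
Dividing through by the total gives posterior P(r = 1 | data) = 0, P(r = 2 | data) = 1/3, P(r = 5 | data) = 2/3.
So P(white next | data) = Σ P(white next | H) P(H | data) = (0)(1/3) + (3/4)(2/3) = 1/2.

0.500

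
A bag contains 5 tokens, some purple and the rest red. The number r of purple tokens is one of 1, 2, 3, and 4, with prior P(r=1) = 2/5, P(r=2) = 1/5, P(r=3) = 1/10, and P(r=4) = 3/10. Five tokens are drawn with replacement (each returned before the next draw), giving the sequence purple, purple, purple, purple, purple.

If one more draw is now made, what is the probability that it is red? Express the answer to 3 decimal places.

0.223

Under each hypothesis, the probability of the observed sequence is: P(data | r = 1) = (1/5)(1/5)(1/5)(1/5)(1/5) = 0.00032; P(data | r = 2) = (2/5)(2/5)(2/5)(2/5)(2/5) = 0.01024; P(data | r = 3) = (3/5)(3/5)(3/5)(3/5)(3/5) = 0.07776; P(data | r = 4) = (4/5)(4/5)(4/5)(4/5)(4/5) = 0.32768.
Multiplying each by its prior: 2/5 · 0.00032 = 0.000128, 1/5 · 0.01024 = 0.002048, 1/10 · 0.07776 = 0.007776, 3/10 · 0.32768 = 0.098304; with total 0.10826.
The posterior is then P(r = 1 | data) = 0.0011824, P(r = 2 | data) = 0.018918, P(r = 3 | data) = 0.07183, P(r = 4 | data) = 0.90807.
Averaging over the posterior, P(red next | data) = (4/5)(0.0011824) + (3/5)(0.018918) + (2/5)(0.07183) + (1/5)(0.90807) = 0.22264.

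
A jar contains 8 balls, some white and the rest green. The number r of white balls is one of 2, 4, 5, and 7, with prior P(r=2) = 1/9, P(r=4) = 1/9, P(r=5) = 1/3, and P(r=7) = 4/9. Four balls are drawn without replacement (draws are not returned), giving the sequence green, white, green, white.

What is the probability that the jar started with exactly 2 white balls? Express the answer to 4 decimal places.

0.1064

Under each hypothesis, the probability of the observed sequence is: P(data | r = 2) = (6/8)(2/7)(5/6)(1/5) = 0.035714; P(data | r = 4) = (4/8)(4/7)(3/6)(3/5) = 0.085714; P(data | r = 5) = (3/8)(5/7)(2/6)(4/5) = 0.071429; P(data | r = 7) = (1/8)(7/7)(0/6) = 0.
Weighting by the prior gives 1/9 · 0.035714 = 0.0039683, 1/9 · 0.085714 = 0.0095238, 1/3 · 0.071429 = 0.02381, 4/9 · 0 = 0; with total 0.037302.
By Bayes' rule, P(r = 2 | data) = (0.0039683) / (0.037302) = 0.10638.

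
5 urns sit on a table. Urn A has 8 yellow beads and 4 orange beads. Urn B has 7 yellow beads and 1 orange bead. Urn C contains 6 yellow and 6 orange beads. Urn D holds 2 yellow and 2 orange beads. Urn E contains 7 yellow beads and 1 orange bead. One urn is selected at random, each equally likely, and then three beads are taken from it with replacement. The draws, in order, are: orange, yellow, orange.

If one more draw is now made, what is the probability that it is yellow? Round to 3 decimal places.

Compute the likelihood of the observed sequence for each case: P(data | urn A) = (4/12)(8/12)(4/12) = 0.074074; P(data | urn B) = (1/8)(7/8)(1/8) = 0.013672; P(data | urn C) = (6/12)(6/12)(6/12) = 0.125; P(data | urn D) = (2/4)(2/4)(2/4) = 0.125; P(data | urn E) = (1/8)(7/8)(1/8) = 0.013672.
Multiplying each by its prior: 1/5 · 0.074074 = 0.014815, 1/5 · 0.013672 = 0.0027344, 1/5 · 0.125 = 0.025, 1/5 · 0.125 = 0.025, 1/5 · 0.013672 = 0.0027344; with total 0.070284.
Dividing through by the total gives posterior P(urn A | data) = 0.21079, P(urn B | data) = 0.038905, P(urn C | data) = 0.3557, P(urn D | data) = 0.3557, P(urn E | data) = 0.038905.
The predictive probability is P(yellow next | data) = (2/3)(0.21079) + (7/8)(0.038905) + (1/2)(0.3557) + (1/2)(0.3557) + (7/8)(0.038905) = 0.56431.

0.564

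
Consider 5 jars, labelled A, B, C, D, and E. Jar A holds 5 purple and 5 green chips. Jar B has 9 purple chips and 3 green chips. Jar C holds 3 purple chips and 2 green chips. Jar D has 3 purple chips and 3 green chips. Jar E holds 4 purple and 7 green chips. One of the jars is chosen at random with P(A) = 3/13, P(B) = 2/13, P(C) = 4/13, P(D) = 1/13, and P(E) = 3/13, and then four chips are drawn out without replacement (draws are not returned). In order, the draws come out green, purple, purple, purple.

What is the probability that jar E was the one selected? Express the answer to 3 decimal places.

0.067

Under each hypothesis, the probability of the observed sequence is: P(data | jar A) = (5/10)(5/9)(4/8)(3/7) = 0.059524; P(data | jar B) = (3/12)(9/11)(8/10)(7/9) = 0.12727; P(data | jar C) = (2/5)(3/4)(2/3)(1/2) = 0.1; P(data | jar D) = (3/6)(3/5)(2/4)(1/3) = 0.05; P(data | jar E) = (7/11)(4/10)(3/9)(2/8) = 0.021212.
The prior-weighted likelihoods are 3/13 · 0.059524 = 0.013736, 2/13 · 0.12727 = 0.01958, 4/13 · 0.1 = 0.030769, 1/13 · 0.05 = 0.0038462, 3/13 · 0.021212 = 0.0048951; with total 0.072827.
So P(jar E | data) = (0.0048951) / (0.072827) = 0.067215.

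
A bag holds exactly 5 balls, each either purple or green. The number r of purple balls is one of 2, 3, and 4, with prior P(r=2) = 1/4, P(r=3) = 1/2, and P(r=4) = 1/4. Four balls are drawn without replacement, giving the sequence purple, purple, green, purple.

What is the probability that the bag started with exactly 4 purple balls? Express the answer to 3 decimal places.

For each hypothesis, P(data | H) works out to: P(data | r = 2) = (2/5)(1/4)(3/3)(0/2) = 0; P(data | r = 3) = (3/5)(2/4)(2/3)(1/2) = 1/10; P(data | r = 4) = (4/5)(3/4)(1/3)(2/2) = 1/5.
The prior-weighted likelihoods are 1/4 · 0 = 0, 1/2 · 1/10 = 1/20, 1/4 · 1/5 = 1/20; these sum to 1/10.
By Bayes' rule, P(r = 4 | data) = (1/20) / (1/10) = 1/2.

0.500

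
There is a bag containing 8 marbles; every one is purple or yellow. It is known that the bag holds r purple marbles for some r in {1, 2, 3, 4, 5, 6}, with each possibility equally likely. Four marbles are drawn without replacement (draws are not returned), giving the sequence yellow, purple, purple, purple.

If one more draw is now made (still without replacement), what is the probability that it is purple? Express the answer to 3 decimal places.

0.538

Under each hypothesis, the probability of the observed sequence is: P(data | r = 1) = (7/8)(1/7)(0/6) = 0; P(data | r = 2) = (6/8)(2/7)(1/6)(0/5) = 0; P(data | r = 3) = (5/8)(3/7)(2/6)(1/5) = 1/56; P(data | r = 4) = (4/8)(4/7)(3/6)(2/5) = 2/35; P(data | r = 5) = (3/8)(5/7)(4/6)(3/5) = 3/28; P(data | r = 6) = (2/8)(6/7)(5/6)(4/5) = 1/7.
Weighting by the prior gives 1/6 · 0 = 0, 1/6 · 0 = 0, 1/6 · 1/56 = 1/336, 1/6 · 2/35 = 1/105, 1/6 · 3/28 = 1/56, 1/6 · 1/7 = 1/42; with total 13/240.
Dividing through by the total gives posterior P(r = 1 | data) = 0, P(r = 2 | data) = 0, P(r = 3 | data) = 5/91, P(r = 4 | data) = 16/91, P(r = 5 | data) = 30/91, P(r = 6 | data) = 40/91.
Averaging over the posterior, P(purple next | data) = (0)(5/91) + (1/4)(16/91) + (1/2)(30/91) + (3/4)(40/91) = 7/13.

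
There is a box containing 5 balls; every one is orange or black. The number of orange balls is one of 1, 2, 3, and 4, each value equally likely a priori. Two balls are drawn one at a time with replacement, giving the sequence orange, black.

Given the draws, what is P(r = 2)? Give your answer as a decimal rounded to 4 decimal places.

0.3000

Under each hypothesis, the probability of the observed sequence is: P(data | r = 1) = (1/5)(4/5) = 4/25; P(data | r = 2) = (2/5)(3/5) = 6/25; P(data | r = 3) = (3/5)(2/5) = 6/25; P(data | r = 4) = (4/5)(1/5) = 4/25.
Weighting by the prior gives 1/4 · 4/25 = 1/25, 1/4 · 6/25 = 3/50, 1/4 · 6/25 = 3/50, 1/4 · 4/25 = 1/25; these sum to 1/5.
So P(r = 2 | data) = (3/50) / (1/5) = 3/10.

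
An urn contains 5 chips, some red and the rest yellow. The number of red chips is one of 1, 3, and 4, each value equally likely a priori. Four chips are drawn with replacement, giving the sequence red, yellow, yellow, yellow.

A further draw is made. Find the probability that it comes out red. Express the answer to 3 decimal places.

Under each hypothesis, the probability of the observed sequence is: P(data | r = 1) = (1/5)(4/5)(4/5)(4/5) = 0.1024; P(data | r = 3) = (3/5)(2/5)(2/5)(2/5) = 0.0384; P(data | r = 4) = (4/5)(1/5)(1/5)(1/5) = 0.0064.
Weighting by the prior gives 1/3 · 0.1024 = 0.034133, 1/3 · 0.0384 = 0.0128, 1/3 · 0.0064 = 0.0021333; summing to 0.049067.
The posterior is then P(r = 1 | data) = 0.69565, P(r = 3 | data) = 0.26087, P(r = 4 | data) = 0.043478.
The predictive probability is P(red next | data) = (1/5)(0.69565) + (3/5)(0.26087) + (4/5)(0.043478) = 0.33043.

0.330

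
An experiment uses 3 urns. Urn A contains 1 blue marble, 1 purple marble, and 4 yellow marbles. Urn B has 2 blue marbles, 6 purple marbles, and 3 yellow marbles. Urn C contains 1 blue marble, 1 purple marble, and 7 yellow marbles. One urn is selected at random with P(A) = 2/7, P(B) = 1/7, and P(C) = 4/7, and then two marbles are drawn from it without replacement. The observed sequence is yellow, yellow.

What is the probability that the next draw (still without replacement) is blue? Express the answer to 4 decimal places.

0.1711

The likelihood of the observed sequence under each hypothesis: P(data | urn A) = (4/6)(3/5) = 0.4; P(data | urn B) = (3/11)(2/10) = 0.054545; P(data | urn C) = (7/9)(6/8) = 0.58333.
Multiplying each by its prior: 2/7 · 0.4 = 0.11429, 1/7 · 0.054545 = 0.0077922, 4/7 · 0.58333 = 0.33333; these sum to 0.45541.
Dividing through by the total gives posterior P(urn A | data) = 0.25095, P(urn B | data) = 0.01711, P(urn C | data) = 0.73194.
Averaging over the posterior, P(blue next | data) = (1/4)(0.25095) + (2/9)(0.01711) + (1/7)(0.73194) = 0.1711.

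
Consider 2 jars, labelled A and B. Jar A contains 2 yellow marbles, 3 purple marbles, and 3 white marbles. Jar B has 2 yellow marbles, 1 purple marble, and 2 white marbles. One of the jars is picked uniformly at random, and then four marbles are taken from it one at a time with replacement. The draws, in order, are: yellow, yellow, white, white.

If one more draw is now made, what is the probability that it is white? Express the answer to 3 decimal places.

For each hypothesis, P(data | H) works out to: P(data | jar A) = (2/8)(2/8)(3/8)(3/8) = 0.0087891; P(data | jar B) = (2/5)(2/5)(2/5)(2/5) = 0.0256.
Weighting by the prior gives 1/2 · 0.0087891 = 0.0043945, 1/2 · 0.0256 = 0.0128; summing to 0.017195.
Normalising, the posterior is P(jar A | data) = 0.25558, P(jar B | data) = 0.74442.
The predictive probability is P(white next | data) = (3/8)(0.25558) + (2/5)(0.74442) = 0.39361.

0.394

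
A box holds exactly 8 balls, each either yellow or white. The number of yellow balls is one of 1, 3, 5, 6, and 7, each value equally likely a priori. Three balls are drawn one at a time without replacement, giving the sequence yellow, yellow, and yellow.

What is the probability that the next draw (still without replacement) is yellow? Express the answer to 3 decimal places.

The likelihood of the observed sequence under each hypothesis: P(data | r = 1) = (1/8)(0/7) = 0; P(data | r = 3) = (3/8)(2/7)(1/6) = 1/56; P(data | r = 5) = (5/8)(4/7)(3/6) = 5/28; P(data | r = 6) = (6/8)(5/7)(4/6) = 5/14; P(data | r = 7) = (7/8)(6/7)(5/6) = 5/8.
The prior-weighted likelihoods are 1/5 · 0 = 0, 1/5 · 1/56 = 1/280, 1/5 · 5/28 = 1/28, 1/5 · 5/14 = 1/14, 1/5 · 5/8 = 1/8; these sum to 33/140.
Normalising, the posterior is P(r = 1 | data) = 0, P(r = 3 | data) = 1/66, P(r = 5 | data) = 5/33, P(r = 6 | data) = 10/33, P(r = 7 | data) = 35/66.
So P(yellow next | data) = Σ P(yellow next | H) P(H | data) = (0)(1/66) + (2/5)(5/33) + (3/5)(10/33) + (4/5)(35/66) = 2/3.

0.667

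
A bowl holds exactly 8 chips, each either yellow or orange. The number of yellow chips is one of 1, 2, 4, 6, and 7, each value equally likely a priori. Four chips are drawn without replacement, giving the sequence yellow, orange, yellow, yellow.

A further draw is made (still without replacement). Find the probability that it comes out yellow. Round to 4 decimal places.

Under each hypothesis, the probability of the observed sequence is: P(data | r = 1) = (1/8)(7/7)(0/6) = 0; P(data | r = 2) = (2/8)(6/7)(1/6)(0/5) = 0; P(data | r = 4) = (4/8)(4/7)(3/6)(2/5) = 2/35; P(data | r = 6) = (6/8)(2/7)(5/6)(4/5) = 1/7; P(data | r = 7) = (7/8)(1/7)(6/6)(5/5) = 1/8.
Weighting by the prior gives 1/5 · 0 = 0, 1/5 · 0 = 0, 1/5 · 2/35 = 2/175, 1/5 · 1/7 = 1/35, 1/5 · 1/8 = 1/40; these sum to 13/200.
Dividing through by the total gives posterior P(r = 1 | data) = 0, P(r = 2 | data) = 0, P(r = 4 | data) = 16/91, P(r = 6 | data) = 40/91, P(r = 7 | data) = 5/13.
Averaging over the posterior, P(yellow next | data) = (1/4)(16/91) + (3/4)(40/91) + (1)(5/13) = 69/91.

0.7582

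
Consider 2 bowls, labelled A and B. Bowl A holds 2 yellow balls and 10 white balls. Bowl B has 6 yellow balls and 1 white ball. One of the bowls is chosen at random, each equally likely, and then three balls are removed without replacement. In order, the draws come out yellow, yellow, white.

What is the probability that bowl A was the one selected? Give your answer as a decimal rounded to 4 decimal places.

0.0959

The likelihood of the observed sequence under each hypothesis: P(data | bowl A) = (2/12)(1/11)(10/10) = 1/66; P(data | bowl B) = (6/7)(5/6)(1/5) = 1/7.
The prior-weighted likelihoods are 1/2 · 1/66 = 1/132, 1/2 · 1/7 = 1/14; summing to 73/924.
By Bayes' rule, P(bowl A | data) = (1/132) / (73/924) = 7/73.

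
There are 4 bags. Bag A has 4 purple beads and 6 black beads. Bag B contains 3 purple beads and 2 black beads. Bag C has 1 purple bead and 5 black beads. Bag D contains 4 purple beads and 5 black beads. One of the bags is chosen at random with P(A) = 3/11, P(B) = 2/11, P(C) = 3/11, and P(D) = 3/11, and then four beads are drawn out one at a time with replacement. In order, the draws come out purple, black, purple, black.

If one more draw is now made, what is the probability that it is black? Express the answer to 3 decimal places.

0.567

Under each hypothesis, the probability of the observed sequence is: P(data | bag A) = (4/10)(6/10)(4/10)(6/10) = 0.0576; P(data | bag B) = (3/5)(2/5)(3/5)(2/5) = 0.0576; P(data | bag C) = (1/6)(5/6)(1/6)(5/6) = 0.01929; P(data | bag D) = (4/9)(5/9)(4/9)(5/9) = 0.060966.
Weighting by the prior gives 3/11 · 0.0576 = 0.015709, 2/11 · 0.0576 = 0.010473, 3/11 · 0.01929 = 0.0052609, 3/11 · 0.060966 = 0.016627; summing to 0.04807.
Normalising, the posterior is P(bag A | data) = 0.3268, P(bag B | data) = 0.21786, P(bag C | data) = 0.10944, P(bag D | data) = 0.3459.
So P(black next | data) = Σ P(black next | H) P(H | data) = (3/5)(0.3268) + (2/5)(0.21786) + (5/6)(0.10944) + (5/9)(0.3459) = 0.56659.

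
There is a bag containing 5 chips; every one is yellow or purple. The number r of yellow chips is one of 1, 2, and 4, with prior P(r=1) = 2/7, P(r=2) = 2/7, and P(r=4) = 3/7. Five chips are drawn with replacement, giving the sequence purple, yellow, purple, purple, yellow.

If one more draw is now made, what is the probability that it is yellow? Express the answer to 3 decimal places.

Under each hypothesis, the probability of the observed sequence is: P(data | r = 1) = (4/5)(1/5)(4/5)(4/5)(1/5) = 0.02048; P(data | r = 2) = (3/5)(2/5)(3/5)(3/5)(2/5) = 0.03456; P(data | r = 4) = (1/5)(4/5)(1/5)(1/5)(4/5) = 0.00512.
The prior-weighted likelihoods are 2/7 · 0.02048 = 0.0058514, 2/7 · 0.03456 = 0.0098743, 3/7 · 0.00512 = 0.0021943; summing to 0.01792.
Normalising, the posterior is P(r = 1 | data) = 0.32653, P(r = 2 | data) = 0.55102, P(r = 4 | data) = 0.12245.
So P(yellow next | data) = Σ P(yellow next | H) P(H | data) = (1/5)(0.32653) + (2/5)(0.55102) + (4/5)(0.12245) = 0.38367.

0.384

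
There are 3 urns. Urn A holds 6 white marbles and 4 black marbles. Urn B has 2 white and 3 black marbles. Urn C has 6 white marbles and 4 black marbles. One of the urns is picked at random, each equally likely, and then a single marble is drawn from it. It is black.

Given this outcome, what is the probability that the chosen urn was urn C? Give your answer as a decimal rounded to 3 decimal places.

Under each hypothesis, the probability of this draw is: P(data | urn A) = (4/10) = 2/5; P(data | urn B) = (3/5) = 3/5; P(data | urn C) = (4/10) = 2/5.
Multiplying each by its prior: 1/3 · 2/5 = 2/15, 1/3 · 3/5 = 1/5, 1/3 · 2/5 = 2/15; summing to 7/15.
By Bayes' rule, P(urn C | data) = (2/15) / (7/15) = 2/7.

0.286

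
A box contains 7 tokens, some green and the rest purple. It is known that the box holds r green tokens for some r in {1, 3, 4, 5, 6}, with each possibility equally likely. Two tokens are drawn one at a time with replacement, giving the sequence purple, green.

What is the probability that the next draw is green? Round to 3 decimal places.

Under each hypothesis, the probability of the observed sequence is: P(data | r = 1) = (6/7)(1/7) = 6/49; P(data | r = 3) = (4/7)(3/7) = 12/49; P(data | r = 4) = (3/7)(4/7) = 12/49; P(data | r = 5) = (2/7)(5/7) = 10/49; P(data | r = 6) = (1/7)(6/7) = 6/49.
Multiplying each by its prior: 1/5 · 6/49 = 6/245, 1/5 · 12/49 = 12/245, 1/5 · 12/49 = 12/245, 1/5 · 10/49 = 2/49, 1/5 · 6/49 = 6/245; with total 46/245.
Normalising, the posterior is P(r = 1 | data) = 3/23, P(r = 3 | data) = 6/23, P(r = 4 | data) = 6/23, P(r = 5 | data) = 5/23, P(r = 6 | data) = 3/23.
Averaging over the posterior, P(green next | data) = (1/7)(3/23) + (3/7)(6/23) + (4/7)(6/23) + (5/7)(5/23) + (6/7)(3/23) = 88/161.

0.547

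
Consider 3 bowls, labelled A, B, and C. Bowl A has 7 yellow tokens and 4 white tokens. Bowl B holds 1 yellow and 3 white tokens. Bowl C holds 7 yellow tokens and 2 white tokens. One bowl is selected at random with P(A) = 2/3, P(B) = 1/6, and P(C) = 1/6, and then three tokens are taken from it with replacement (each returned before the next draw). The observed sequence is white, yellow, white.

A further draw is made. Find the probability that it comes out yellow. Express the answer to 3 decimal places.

0.542

For each hypothesis, P(data | H) works out to: P(data | bowl A) = (4/11)(7/11)(4/11) = 0.084147; P(data | bowl B) = (3/4)(1/4)(3/4) = 0.14062; P(data | bowl C) = (2/9)(7/9)(2/9) = 0.038409.
The prior-weighted likelihoods are 2/3 · 0.084147 = 0.056098, 1/6 · 0.14062 = 0.023438, 1/6 · 0.038409 = 0.0064015; summing to 0.085937.
The posterior is then P(bowl A | data) = 0.65278, P(bowl B | data) = 0.27273, P(bowl C | data) = 0.07449.
Averaging over the posterior, P(yellow next | data) = (7/11)(0.65278) + (1/4)(0.27273) + (7/9)(0.07449) = 0.54153.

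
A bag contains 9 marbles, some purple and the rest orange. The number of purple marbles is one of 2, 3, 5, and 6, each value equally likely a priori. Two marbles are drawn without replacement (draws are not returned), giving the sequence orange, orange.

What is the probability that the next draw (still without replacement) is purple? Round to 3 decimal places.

The likelihood of the observed sequence under each hypothesis: P(data | r = 2) = (7/9)(6/8) = 7/12; P(data | r = 3) = (6/9)(5/8) = 5/12; P(data | r = 5) = (4/9)(3/8) = 1/6; P(data | r = 6) = (3/9)(2/8) = 1/12.
Weighting by the prior gives 1/4 · 7/12 = 7/48, 1/4 · 5/12 = 5/48, 1/4 · 1/6 = 1/24, 1/4 · 1/12 = 1/48; summing to 5/16.
Dividing through by the total gives posterior P(r = 2 | data) = 7/15, P(r = 3 | data) = 1/3, P(r = 5 | data) = 2/15, P(r = 6 | data) = 1/15.
The predictive probability is P(purple next | data) = (2/7)(7/15) + (3/7)(1/3) + (5/7)(2/15) + (6/7)(1/15) = 3/7.

0.429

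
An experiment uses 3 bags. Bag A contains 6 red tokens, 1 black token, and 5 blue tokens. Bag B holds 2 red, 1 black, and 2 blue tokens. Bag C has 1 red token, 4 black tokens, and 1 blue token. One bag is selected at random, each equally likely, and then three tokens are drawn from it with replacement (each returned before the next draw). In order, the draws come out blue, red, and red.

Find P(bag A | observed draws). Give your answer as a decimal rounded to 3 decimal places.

Under each hypothesis, the probability of the observed sequence is: P(data | bag A) = (5/12)(6/12)(6/12) = 0.10417; P(data | bag B) = (2/5)(2/5)(2/5) = 0.064; P(data | bag C) = (1/6)(1/6)(1/6) = 0.0046296.
Weighting by the prior gives 1/3 · 0.10417 = 0.034722, 1/3 · 0.064 = 0.021333, 1/3 · 0.0046296 = 0.0015432; summing to 0.057599.
So P(bag A | data) = (0.034722) / (0.057599) = 0.60283.

0.603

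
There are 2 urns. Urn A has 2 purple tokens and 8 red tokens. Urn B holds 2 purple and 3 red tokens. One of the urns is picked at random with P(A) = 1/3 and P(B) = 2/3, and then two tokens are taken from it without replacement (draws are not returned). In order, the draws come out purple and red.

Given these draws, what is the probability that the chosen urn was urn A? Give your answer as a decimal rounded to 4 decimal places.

0.2286

Under each hypothesis, the probability of the observed sequence is: P(data | urn A) = (2/10)(8/9) = 8/45; P(data | urn B) = (2/5)(3/4) = 3/10.
Multiplying each by its prior: 1/3 · 8/45 = 8/135, 2/3 · 3/10 = 1/5; with total 7/27.
So P(urn A | data) = (8/135) / (7/27) = 8/35.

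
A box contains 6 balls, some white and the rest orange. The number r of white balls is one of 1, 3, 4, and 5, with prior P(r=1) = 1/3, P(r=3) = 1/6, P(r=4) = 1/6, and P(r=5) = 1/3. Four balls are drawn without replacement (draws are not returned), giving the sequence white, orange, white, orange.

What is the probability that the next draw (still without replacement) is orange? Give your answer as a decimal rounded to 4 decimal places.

0.3000

Under each hypothesis, the probability of the observed sequence is: P(data | r = 1) = (1/6)(5/5)(0/4) = 0; P(data | r = 3) = (3/6)(3/5)(2/4)(2/3) = 1/10; P(data | r = 4) = (4/6)(2/5)(3/4)(1/3) = 1/15; P(data | r = 5) = (5/6)(1/5)(4/4)(0/3) = 0.
Multiplying each by its prior: 1/3 · 0 = 0, 1/6 · 1/10 = 1/60, 1/6 · 1/15 = 1/90, 1/3 · 0 = 0; summing to 1/36.
The posterior is then P(r = 1 | data) = 0, P(r = 3 | data) = 3/5, P(r = 4 | data) = 2/5, P(r = 5 | data) = 0.
The predictive probability is P(orange next | data) = (1/2)(3/5) + (0)(2/5) = 3/10.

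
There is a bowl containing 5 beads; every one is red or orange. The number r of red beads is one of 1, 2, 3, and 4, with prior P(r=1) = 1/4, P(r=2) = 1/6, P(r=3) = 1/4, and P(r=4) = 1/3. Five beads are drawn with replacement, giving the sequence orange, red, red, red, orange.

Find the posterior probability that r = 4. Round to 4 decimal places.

The likelihood of the observed sequence under each hypothesis: P(data | r = 1) = (4/5)(1/5)(1/5)(1/5)(4/5) = 0.00512; P(data | r = 2) = (3/5)(2/5)(2/5)(2/5)(3/5) = 0.02304; P(data | r = 3) = (2/5)(3/5)(3/5)(3/5)(2/5) = 0.03456; P(data | r = 4) = (1/5)(4/5)(4/5)(4/5)(1/5) = 0.02048.
Weighting by the prior gives 1/4 · 0.00512 = 0.00128, 1/6 · 0.02304 = 0.00384, 1/4 · 0.03456 = 0.00864, 1/3 · 0.02048 = 0.0068267; summing to 0.020587.
Hence P(r = 4 | data) = (0.0068267) / (0.020587) = 0.33161.

0.3316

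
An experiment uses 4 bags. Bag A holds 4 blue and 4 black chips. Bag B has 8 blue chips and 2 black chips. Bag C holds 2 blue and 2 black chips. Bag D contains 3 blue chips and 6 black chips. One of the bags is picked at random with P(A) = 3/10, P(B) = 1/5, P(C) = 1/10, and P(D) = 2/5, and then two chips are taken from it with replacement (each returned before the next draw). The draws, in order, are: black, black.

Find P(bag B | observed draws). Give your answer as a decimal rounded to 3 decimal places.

0.028

For each hypothesis, P(data | H) works out to: P(data | bag A) = (4/8)(4/8) = 0.25; P(data | bag B) = (2/10)(2/10) = 0.04; P(data | bag C) = (2/4)(2/4) = 0.25; P(data | bag D) = (6/9)(6/9) = 0.44444.
Multiplying each by its prior: 3/10 · 0.25 = 0.075, 1/5 · 0.04 = 0.008, 1/10 · 0.25 = 0.025, 2/5 · 0.44444 = 0.17778; with total 0.28578.
Therefore the posterior P(bag B | data) = (0.008) / (0.28578) = 0.027994.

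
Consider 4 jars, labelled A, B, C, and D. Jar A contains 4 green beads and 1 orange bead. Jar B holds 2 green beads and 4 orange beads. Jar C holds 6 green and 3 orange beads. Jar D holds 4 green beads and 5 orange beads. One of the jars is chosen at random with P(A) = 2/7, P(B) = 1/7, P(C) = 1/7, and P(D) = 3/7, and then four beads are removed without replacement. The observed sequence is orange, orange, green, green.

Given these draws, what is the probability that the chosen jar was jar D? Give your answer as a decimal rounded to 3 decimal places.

Under each hypothesis, the probability of the observed sequence is: P(data | jar A) = (1/5)(0/4) = 0; P(data | jar B) = (4/6)(3/5)(2/4)(1/3) = 1/15; P(data | jar C) = (3/9)(2/8)(6/7)(5/6) = 5/84; P(data | jar D) = (5/9)(4/8)(4/7)(3/6) = 5/63.
Multiplying each by its prior: 2/7 · 0 = 0, 1/7 · 1/15 = 1/105, 1/7 · 5/84 = 5/588, 3/7 · 5/63 = 5/147; these sum to 51/980.
Hence P(jar D | data) = (5/147) / (51/980) = 100/153.

0.654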